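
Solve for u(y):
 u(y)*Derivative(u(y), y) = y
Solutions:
 u(y) = -sqrt(C1 + y^2)
 u(y) = sqrt(C1 + y^2)


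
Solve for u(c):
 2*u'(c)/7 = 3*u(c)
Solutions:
 u(c) = C1*exp(21*c/2)


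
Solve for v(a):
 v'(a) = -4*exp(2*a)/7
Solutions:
 v(a) = C1 - 2*exp(2*a)/7


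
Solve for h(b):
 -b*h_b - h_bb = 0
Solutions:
 h(b) = C1 + C2*erf(sqrt(2)*b/2)


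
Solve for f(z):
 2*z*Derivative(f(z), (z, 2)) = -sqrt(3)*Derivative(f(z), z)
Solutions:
 f(z) = C1 + C2*z^(1 - sqrt(3)/2)


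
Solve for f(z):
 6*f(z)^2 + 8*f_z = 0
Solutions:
 f(z) = 4/(C1 + 3*z)


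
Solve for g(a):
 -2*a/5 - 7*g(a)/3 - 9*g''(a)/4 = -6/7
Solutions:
 g(a) = C1*sin(2*sqrt(21)*a/9) + C2*cos(2*sqrt(21)*a/9) - 6*a/35 + 18/49


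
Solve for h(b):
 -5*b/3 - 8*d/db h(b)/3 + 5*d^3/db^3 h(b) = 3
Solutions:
 h(b) = C1 + C2*exp(-2*sqrt(30)*b/15) + C3*exp(2*sqrt(30)*b/15) - 5*b^2/16 - 9*b/8


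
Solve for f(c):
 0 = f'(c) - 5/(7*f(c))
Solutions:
 f(c) = -sqrt(C1 + 70*c)/7
 f(c) = sqrt(C1 + 70*c)/7


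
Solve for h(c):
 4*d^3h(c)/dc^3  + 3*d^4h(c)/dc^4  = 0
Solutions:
 h(c) = C1 + C2*c + C3*c^2 + C4*exp(-4*c/3)


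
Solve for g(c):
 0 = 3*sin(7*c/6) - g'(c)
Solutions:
 g(c) = C1 - 18*cos(7*c/6)/7


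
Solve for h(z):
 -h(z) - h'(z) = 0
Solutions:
 h(z) = C1*exp(-z)


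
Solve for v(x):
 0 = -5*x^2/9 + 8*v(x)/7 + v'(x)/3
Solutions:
 v(x) = C1*exp(-24*x/7) + 35*x^2/72 - 245*x/864 + 1715/20736


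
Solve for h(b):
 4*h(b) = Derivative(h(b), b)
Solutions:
 h(b) = C1*exp(4*b)


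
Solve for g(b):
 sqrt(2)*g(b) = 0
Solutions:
 g(b) = 0


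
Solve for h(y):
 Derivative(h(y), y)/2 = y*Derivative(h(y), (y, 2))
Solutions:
 h(y) = C1 + C2*y^(3/2)


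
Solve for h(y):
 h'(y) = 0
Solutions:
 h(y) = C1


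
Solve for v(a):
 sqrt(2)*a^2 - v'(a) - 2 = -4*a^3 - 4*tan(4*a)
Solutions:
 v(a) = C1 + a^4 + sqrt(2)*a^3/3 - 2*a - log(cos(4*a))


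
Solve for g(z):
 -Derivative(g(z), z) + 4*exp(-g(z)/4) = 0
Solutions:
 g(z) = 4*log(C1 + z)


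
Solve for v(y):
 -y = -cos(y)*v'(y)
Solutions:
 v(y) = C1 + Integral(y/cos(y), y)


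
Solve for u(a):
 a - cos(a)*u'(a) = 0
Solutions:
 u(a) = C1 + Integral(a/cos(a), a)


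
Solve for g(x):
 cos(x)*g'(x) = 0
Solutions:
 g(x) = C1


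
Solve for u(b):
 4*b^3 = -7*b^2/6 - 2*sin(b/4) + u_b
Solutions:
 u(b) = C1 + b^4 + 7*b^3/18 - 8*cos(b/4)


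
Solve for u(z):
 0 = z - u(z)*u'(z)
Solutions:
 u(z) = -sqrt(C1 + z^2)
 u(z) = sqrt(C1 + z^2)


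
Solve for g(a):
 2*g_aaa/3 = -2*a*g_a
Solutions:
 g(a) = C1 + Integral(C2*airyai(-3^(1/3)*a) + C3*airybi(-3^(1/3)*a), a)


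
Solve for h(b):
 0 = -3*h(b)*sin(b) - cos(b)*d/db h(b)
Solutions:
 h(b) = C1*cos(b)^3


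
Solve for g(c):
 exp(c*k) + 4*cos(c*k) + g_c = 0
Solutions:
 g(c) = C1 - exp(c*k)/k - 4*sin(c*k)/k


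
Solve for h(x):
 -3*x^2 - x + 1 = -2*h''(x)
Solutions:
 h(x) = C1 + C2*x + x^4/8 + x^3/12 - x^2/4


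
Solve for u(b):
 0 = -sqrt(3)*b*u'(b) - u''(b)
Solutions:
 u(b) = C1 + C2*erf(sqrt(2)*3^(1/4)*b/2)


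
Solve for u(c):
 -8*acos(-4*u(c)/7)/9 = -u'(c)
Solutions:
 Integral(1/acos(-4*_y/7), (_y, u(c))) = C1 + 8*c/9


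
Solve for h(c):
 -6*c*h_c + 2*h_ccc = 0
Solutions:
 h(c) = C1 + Integral(C2*airyai(3^(1/3)*c) + C3*airybi(3^(1/3)*c), c)


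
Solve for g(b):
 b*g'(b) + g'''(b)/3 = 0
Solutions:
 g(b) = C1 + Integral(C2*airyai(-3^(1/3)*b) + C3*airybi(-3^(1/3)*b), b)


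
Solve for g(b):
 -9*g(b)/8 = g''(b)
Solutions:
 g(b) = C1*sin(3*sqrt(2)*b/4) + C2*cos(3*sqrt(2)*b/4)


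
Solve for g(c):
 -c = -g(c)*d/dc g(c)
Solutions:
 g(c) = -sqrt(C1 + c^2)
 g(c) = sqrt(C1 + c^2)


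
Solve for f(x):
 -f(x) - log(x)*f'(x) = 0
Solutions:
 f(x) = C1*exp(-li(x))


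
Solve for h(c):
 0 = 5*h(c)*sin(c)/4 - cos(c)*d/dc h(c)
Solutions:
 h(c) = C1/cos(c)^(5/4)


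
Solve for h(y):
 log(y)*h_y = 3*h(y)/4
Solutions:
 h(y) = C1*exp(3*li(y)/4)


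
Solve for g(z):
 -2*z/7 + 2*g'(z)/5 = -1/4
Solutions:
 g(z) = C1 + 5*z^2/14 - 5*z/8


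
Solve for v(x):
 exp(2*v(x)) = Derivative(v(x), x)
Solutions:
 v(x) = log(-sqrt(-1/(C1 + x))) - log(2)/2
 v(x) = log(-1/(C1 + x))/2 - log(2)/2


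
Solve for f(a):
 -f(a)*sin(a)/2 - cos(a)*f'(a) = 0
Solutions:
 f(a) = C1*sqrt(cos(a))


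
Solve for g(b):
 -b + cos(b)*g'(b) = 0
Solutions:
 g(b) = C1 + Integral(b/cos(b), b)


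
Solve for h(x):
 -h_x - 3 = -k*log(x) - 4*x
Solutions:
 h(x) = C1 + k*x*log(x) - k*x + 2*x^2 - 3*x


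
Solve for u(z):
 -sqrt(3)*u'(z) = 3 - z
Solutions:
 u(z) = C1 + sqrt(3)*z^2/6 - sqrt(3)*z


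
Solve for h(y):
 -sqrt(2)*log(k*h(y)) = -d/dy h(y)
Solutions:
 li(k*h(y))/k = C1 + sqrt(2)*y


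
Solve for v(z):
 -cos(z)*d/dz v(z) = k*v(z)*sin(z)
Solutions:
 v(z) = C1*exp(k*log(cos(z)))


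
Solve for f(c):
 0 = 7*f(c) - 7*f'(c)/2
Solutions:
 f(c) = C1*exp(2*c)


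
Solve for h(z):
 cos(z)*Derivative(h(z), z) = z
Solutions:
 h(z) = C1 + Integral(z/cos(z), z)


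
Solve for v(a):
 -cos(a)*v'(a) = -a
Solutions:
 v(a) = C1 + Integral(a/cos(a), a)


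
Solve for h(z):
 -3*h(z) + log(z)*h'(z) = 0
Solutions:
 h(z) = C1*exp(3*li(z))


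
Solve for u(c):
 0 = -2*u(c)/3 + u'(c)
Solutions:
 u(c) = C1*exp(2*c/3)


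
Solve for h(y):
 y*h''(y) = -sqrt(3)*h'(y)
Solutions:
 h(y) = C1 + C2*y^(1 - sqrt(3))


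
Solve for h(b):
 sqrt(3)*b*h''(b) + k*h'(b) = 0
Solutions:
 h(b) = C1 + b^(-sqrt(3)*re(k)/3 + 1)*(C2*sin(sqrt(3)*log(b)*Abs(im(k))/3) + C3*cos(sqrt(3)*log(b)*im(k)/3))


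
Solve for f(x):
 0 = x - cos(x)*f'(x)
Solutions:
 f(x) = C1 + Integral(x/cos(x), x)


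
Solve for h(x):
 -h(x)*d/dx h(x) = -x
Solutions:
 h(x) = -sqrt(C1 + x^2)
 h(x) = sqrt(C1 + x^2)


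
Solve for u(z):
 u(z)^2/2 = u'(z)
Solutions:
 u(z) = -2/(C1 + z)


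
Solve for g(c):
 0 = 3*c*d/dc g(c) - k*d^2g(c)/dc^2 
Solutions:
 g(c) = C1 + C2*erf(sqrt(6)*c*sqrt(-1/k)/2)/sqrt(-1/k)


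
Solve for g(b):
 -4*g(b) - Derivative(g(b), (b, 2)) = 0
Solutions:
 g(b) = C1*sin(2*b) + C2*cos(2*b)


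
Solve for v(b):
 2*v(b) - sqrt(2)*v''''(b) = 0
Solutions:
 v(b) = C1*exp(-2^(1/8)*b) + C2*exp(2^(1/8)*b) + C3*sin(2^(1/8)*b) + C4*cos(2^(1/8)*b)


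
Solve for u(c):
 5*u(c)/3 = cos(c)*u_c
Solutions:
 u(c) = C1*(sin(c) + 1)^(5/6)/(sin(c) - 1)^(5/6)


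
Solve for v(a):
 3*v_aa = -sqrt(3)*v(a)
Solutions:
 v(a) = C1*sin(3^(3/4)*a/3) + C2*cos(3^(3/4)*a/3)


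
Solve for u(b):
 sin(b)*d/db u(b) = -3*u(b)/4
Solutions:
 u(b) = C1*(cos(b) + 1)^(3/8)/(cos(b) - 1)^(3/8)


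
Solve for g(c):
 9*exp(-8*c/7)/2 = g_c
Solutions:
 g(c) = C1 - 63*exp(-8*c/7)/16


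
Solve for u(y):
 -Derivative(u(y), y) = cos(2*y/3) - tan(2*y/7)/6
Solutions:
 u(y) = C1 - 7*log(cos(2*y/7))/12 - 3*sin(2*y/3)/2


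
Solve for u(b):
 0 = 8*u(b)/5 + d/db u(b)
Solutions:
 u(b) = C1*exp(-8*b/5)


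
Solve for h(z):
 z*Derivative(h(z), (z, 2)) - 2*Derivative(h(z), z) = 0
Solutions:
 h(z) = C1 + C2*z^3


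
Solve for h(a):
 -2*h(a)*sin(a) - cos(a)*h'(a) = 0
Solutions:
 h(a) = C1*cos(a)^2


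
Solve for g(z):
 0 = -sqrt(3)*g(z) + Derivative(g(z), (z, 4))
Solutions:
 g(z) = C1*exp(-3^(1/8)*z) + C2*exp(3^(1/8)*z) + C3*sin(3^(1/8)*z) + C4*cos(3^(1/8)*z)


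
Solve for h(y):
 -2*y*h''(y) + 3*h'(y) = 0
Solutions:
 h(y) = C1 + C2*y^(5/2)


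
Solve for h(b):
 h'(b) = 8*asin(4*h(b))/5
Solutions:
 Integral(1/asin(4*_y), (_y, h(b))) = C1 + 8*b/5


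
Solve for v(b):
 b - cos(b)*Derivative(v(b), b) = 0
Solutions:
 v(b) = C1 + Integral(b/cos(b), b)


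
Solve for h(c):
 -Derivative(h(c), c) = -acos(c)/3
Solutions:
 h(c) = C1 + c*acos(c)/3 - sqrt(1 - c^2)/3


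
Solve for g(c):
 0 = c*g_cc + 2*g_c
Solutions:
 g(c) = C1 + C2/c


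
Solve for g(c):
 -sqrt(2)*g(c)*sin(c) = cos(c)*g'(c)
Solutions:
 g(c) = C1*cos(c)^(sqrt(2))


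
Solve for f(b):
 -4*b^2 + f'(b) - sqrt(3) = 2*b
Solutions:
 f(b) = C1 + 4*b^3/3 + b^2 + sqrt(3)*b


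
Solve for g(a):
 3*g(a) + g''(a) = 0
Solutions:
 g(a) = C1*sin(sqrt(3)*a) + C2*cos(sqrt(3)*a)


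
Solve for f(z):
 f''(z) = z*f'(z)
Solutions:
 f(z) = C1 + C2*erfi(sqrt(2)*z/2)


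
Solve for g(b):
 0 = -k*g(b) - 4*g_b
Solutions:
 g(b) = C1*exp(-b*k/4)


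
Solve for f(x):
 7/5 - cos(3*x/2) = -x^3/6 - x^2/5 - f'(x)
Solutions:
 f(x) = C1 - x^4/24 - x^3/15 - 7*x/5 + 2*sin(3*x/2)/3


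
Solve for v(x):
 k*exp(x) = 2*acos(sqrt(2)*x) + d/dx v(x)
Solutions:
 v(x) = C1 + k*exp(x) - 2*x*acos(sqrt(2)*x) + sqrt(2)*sqrt(1 - 2*x^2)


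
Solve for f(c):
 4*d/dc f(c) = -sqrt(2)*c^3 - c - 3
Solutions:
 f(c) = C1 - sqrt(2)*c^4/16 - c^2/8 - 3*c/4


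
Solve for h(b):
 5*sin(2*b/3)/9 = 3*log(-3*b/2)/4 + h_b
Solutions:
 h(b) = C1 - 3*b*log(-b)/4 - 3*b*log(3)/4 + 3*b*log(2)/4 + 3*b/4 - 5*cos(2*b/3)/6


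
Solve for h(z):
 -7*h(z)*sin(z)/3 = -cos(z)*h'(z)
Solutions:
 h(z) = C1/cos(z)^(7/3)


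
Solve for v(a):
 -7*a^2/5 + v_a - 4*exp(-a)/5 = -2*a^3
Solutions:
 v(a) = C1 - a^4/2 + 7*a^3/15 - 4*exp(-a)/5


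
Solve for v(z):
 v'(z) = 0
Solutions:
 v(z) = C1


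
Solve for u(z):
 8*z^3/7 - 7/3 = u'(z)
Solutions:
 u(z) = C1 + 2*z^4/7 - 7*z/3


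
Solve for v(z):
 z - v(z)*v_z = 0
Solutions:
 v(z) = -sqrt(C1 + z^2)
 v(z) = sqrt(C1 + z^2)


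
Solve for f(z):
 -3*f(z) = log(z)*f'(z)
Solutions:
 f(z) = C1*exp(-3*li(z))


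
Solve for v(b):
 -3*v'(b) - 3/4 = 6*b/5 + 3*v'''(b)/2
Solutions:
 v(b) = C1 + C2*sin(sqrt(2)*b) + C3*cos(sqrt(2)*b) - b^2/5 - b/4


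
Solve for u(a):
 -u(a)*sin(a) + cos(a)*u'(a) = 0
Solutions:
 u(a) = C1/cos(a)


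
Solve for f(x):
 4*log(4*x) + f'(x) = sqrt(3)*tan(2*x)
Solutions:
 f(x) = C1 - 4*x*log(x) - 8*x*log(2) + 4*x - sqrt(3)*log(cos(2*x))/2


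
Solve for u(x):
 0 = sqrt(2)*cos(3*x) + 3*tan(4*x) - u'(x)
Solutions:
 u(x) = C1 - 3*log(cos(4*x))/4 + sqrt(2)*sin(3*x)/3


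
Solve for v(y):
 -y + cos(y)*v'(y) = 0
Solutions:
 v(y) = C1 + Integral(y/cos(y), y)


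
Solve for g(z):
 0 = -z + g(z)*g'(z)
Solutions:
 g(z) = -sqrt(C1 + z^2)
 g(z) = sqrt(C1 + z^2)


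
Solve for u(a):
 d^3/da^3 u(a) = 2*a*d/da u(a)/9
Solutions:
 u(a) = C1 + Integral(C2*airyai(6^(1/3)*a/3) + C3*airybi(6^(1/3)*a/3), a)


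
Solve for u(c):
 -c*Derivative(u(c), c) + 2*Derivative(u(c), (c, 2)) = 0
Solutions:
 u(c) = C1 + C2*erfi(c/2)


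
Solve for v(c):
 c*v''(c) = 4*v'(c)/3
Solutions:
 v(c) = C1 + C2*c^(7/3)


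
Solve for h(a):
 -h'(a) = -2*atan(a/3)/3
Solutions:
 h(a) = C1 + 2*a*atan(a/3)/3 - log(a^2 + 9)


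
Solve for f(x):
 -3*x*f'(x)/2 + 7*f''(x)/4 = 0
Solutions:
 f(x) = C1 + C2*erfi(sqrt(21)*x/7)


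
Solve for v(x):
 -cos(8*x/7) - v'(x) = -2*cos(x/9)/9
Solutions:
 v(x) = C1 + 2*sin(x/9) - 7*sin(8*x/7)/8


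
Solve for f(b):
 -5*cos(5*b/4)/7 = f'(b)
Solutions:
 f(b) = C1 - 4*sin(5*b/4)/7


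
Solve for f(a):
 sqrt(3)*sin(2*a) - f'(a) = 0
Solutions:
 f(a) = C1 - sqrt(3)*cos(2*a)/2


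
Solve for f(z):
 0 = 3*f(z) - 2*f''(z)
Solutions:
 f(z) = C1*exp(-sqrt(6)*z/2) + C2*exp(sqrt(6)*z/2)


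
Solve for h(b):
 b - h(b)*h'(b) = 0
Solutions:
 h(b) = -sqrt(C1 + b^2)
 h(b) = sqrt(C1 + b^2)


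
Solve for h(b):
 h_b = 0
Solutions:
 h(b) = C1


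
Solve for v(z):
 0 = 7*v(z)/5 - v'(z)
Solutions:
 v(z) = C1*exp(7*z/5)


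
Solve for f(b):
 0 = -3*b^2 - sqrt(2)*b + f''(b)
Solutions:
 f(b) = C1 + C2*b + b^4/4 + sqrt(2)*b^3/6


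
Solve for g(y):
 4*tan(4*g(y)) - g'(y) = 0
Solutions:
 g(y) = -asin(C1*exp(16*y))/4 + pi/4
 g(y) = asin(C1*exp(16*y))/4


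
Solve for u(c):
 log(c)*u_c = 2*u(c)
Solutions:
 u(c) = C1*exp(2*li(c))


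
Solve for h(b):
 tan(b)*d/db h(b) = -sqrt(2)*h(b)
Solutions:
 h(b) = C1/sin(b)^(sqrt(2))


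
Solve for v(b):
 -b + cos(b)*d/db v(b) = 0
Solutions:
 v(b) = C1 + Integral(b/cos(b), b)


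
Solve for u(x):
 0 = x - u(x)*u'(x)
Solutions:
 u(x) = -sqrt(C1 + x^2)
 u(x) = sqrt(C1 + x^2)


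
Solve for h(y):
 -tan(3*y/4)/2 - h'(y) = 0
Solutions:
 h(y) = C1 + 2*log(cos(3*y/4))/3


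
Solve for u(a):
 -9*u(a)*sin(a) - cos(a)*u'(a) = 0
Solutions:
 u(a) = C1*cos(a)^9


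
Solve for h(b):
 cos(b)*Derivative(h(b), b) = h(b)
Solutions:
 h(b) = C1*sqrt(sin(b) + 1)/sqrt(sin(b) - 1)


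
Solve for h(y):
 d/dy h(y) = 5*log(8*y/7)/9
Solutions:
 h(y) = C1 + 5*y*log(y)/9 - 5*y*log(7)/9 - 5*y/9 + 5*y*log(2)/3


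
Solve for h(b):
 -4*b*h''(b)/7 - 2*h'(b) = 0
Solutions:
 h(b) = C1 + C2/b^(5/2)


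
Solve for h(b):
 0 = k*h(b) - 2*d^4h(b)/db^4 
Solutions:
 h(b) = C1*exp(-2^(3/4)*b*k^(1/4)/2) + C2*exp(2^(3/4)*b*k^(1/4)/2) + C3*exp(-2^(3/4)*I*b*k^(1/4)/2) + C4*exp(2^(3/4)*I*b*k^(1/4)/2)


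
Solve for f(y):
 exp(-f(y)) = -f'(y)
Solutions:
 f(y) = log(C1 - y)


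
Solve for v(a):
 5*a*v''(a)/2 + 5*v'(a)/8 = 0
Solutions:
 v(a) = C1 + C2*a^(3/4)


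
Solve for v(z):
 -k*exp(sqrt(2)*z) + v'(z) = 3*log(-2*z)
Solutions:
 v(z) = C1 + sqrt(2)*k*exp(sqrt(2)*z)/2 + 3*z*log(-z) + 3*z*(-1 + log(2))


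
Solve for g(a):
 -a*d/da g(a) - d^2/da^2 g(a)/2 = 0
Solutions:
 g(a) = C1 + C2*erf(a)


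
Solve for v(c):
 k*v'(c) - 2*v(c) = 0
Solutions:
 v(c) = C1*exp(2*c/k)


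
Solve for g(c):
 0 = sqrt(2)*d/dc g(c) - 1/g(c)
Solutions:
 g(c) = -sqrt(C1 + sqrt(2)*c)
 g(c) = sqrt(C1 + sqrt(2)*c)


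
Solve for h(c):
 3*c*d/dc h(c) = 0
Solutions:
 h(c) = C1


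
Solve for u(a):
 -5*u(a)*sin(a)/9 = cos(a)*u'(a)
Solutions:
 u(a) = C1*cos(a)^(5/9)


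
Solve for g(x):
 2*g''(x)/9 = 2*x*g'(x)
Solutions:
 g(x) = C1 + C2*erfi(3*sqrt(2)*x/2)


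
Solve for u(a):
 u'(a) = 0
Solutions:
 u(a) = C1


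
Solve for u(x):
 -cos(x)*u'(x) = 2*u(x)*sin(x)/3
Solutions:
 u(x) = C1*cos(x)^(2/3)


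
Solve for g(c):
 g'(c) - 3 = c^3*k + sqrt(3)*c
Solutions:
 g(c) = C1 + c^4*k/4 + sqrt(3)*c^2/2 + 3*c


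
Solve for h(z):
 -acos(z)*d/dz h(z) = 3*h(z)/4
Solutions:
 h(z) = C1*exp(-3*Integral(1/acos(z), z)/4)


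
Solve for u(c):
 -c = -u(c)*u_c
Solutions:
 u(c) = -sqrt(C1 + c^2)
 u(c) = sqrt(C1 + c^2)


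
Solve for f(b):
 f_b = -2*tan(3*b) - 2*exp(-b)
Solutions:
 f(b) = C1 - log(tan(3*b)^2 + 1)/3 + 2*exp(-b)


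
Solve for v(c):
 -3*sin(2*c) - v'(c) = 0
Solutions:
 v(c) = C1 + 3*cos(2*c)/2


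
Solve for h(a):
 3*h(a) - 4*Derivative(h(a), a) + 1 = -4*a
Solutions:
 h(a) = C1*exp(3*a/4) - 4*a/3 - 19/9


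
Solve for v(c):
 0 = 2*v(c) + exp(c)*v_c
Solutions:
 v(c) = C1*exp(2*exp(-c))


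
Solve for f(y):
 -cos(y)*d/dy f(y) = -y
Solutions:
 f(y) = C1 + Integral(y/cos(y), y)


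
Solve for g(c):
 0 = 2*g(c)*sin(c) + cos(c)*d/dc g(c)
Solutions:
 g(c) = C1*cos(c)^2


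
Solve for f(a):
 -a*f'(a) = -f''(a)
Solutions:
 f(a) = C1 + C2*erfi(sqrt(2)*a/2)


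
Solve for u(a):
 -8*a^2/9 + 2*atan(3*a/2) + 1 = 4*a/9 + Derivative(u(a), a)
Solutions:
 u(a) = C1 - 8*a^3/27 - 2*a^2/9 + 2*a*atan(3*a/2) + a - 2*log(9*a^2 + 4)/3


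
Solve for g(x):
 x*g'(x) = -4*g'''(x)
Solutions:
 g(x) = C1 + Integral(C2*airyai(-2^(1/3)*x/2) + C3*airybi(-2^(1/3)*x/2), x)


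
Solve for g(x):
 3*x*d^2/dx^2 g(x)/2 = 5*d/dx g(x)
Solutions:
 g(x) = C1 + C2*x^(13/3)


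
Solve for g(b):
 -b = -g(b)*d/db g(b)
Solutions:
 g(b) = -sqrt(C1 + b^2)
 g(b) = sqrt(C1 + b^2)


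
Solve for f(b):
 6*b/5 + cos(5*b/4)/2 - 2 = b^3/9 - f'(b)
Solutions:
 f(b) = C1 + b^4/36 - 3*b^2/5 + 2*b - 2*sin(5*b/4)/5


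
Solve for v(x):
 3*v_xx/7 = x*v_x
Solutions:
 v(x) = C1 + C2*erfi(sqrt(42)*x/6)


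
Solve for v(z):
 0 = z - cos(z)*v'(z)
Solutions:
 v(z) = C1 + Integral(z/cos(z), z)


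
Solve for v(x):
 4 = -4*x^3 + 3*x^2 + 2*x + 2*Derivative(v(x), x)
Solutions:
 v(x) = C1 + x^4/2 - x^3/2 - x^2/2 + 2*x


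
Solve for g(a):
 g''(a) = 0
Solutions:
 g(a) = C1 + C2*a


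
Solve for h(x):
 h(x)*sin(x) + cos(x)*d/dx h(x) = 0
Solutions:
 h(x) = C1*cos(x)


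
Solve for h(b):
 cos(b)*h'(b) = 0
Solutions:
 h(b) = C1


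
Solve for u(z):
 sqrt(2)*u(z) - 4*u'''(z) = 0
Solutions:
 u(z) = C3*exp(sqrt(2)*z/2) + (C1*sin(sqrt(6)*z/4) + C2*cos(sqrt(6)*z/4))*exp(-sqrt(2)*z/4)


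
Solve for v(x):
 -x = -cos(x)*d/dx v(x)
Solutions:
 v(x) = C1 + Integral(x/cos(x), x)


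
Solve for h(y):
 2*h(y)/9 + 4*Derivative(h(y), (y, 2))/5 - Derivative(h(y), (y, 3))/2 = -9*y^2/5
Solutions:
 h(y) = C1*exp(y*(-2^(1/3)*(5*sqrt(13305) + 631)^(1/3) - 32*2^(2/3)/(5*sqrt(13305) + 631)^(1/3) + 16)/30)*sin(2^(1/3)*sqrt(3)*y*(-(5*sqrt(13305) + 631)^(1/3) + 32*2^(1/3)/(5*sqrt(13305) + 631)^(1/3))/30) + C2*exp(y*(-2^(1/3)*(5*sqrt(13305) + 631)^(1/3) - 32*2^(2/3)/(5*sqrt(13305) + 631)^(1/3) + 16)/30)*cos(2^(1/3)*sqrt(3)*y*(-(5*sqrt(13305) + 631)^(1/3) + 32*2^(1/3)/(5*sqrt(13305) + 631)^(1/3))/30) + C3*exp(y*(32*2^(2/3)/(5*sqrt(13305) + 631)^(1/3) + 8 + 2^(1/3)*(5*sqrt(13305) + 631)^(1/3))/15) - 81*y^2/10 + 1458/25


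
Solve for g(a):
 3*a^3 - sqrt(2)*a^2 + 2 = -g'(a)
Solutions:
 g(a) = C1 - 3*a^4/4 + sqrt(2)*a^3/3 - 2*a


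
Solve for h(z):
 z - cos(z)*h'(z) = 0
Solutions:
 h(z) = C1 + Integral(z/cos(z), z)


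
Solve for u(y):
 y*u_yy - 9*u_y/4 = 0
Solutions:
 u(y) = C1 + C2*y^(13/4)


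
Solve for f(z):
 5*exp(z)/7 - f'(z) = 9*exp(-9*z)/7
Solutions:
 f(z) = C1 + 5*exp(z)/7 + exp(-9*z)/7


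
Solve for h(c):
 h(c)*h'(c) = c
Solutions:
 h(c) = -sqrt(C1 + c^2)
 h(c) = sqrt(C1 + c^2)


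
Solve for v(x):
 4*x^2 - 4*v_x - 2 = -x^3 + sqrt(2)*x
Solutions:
 v(x) = C1 + x^4/16 + x^3/3 - sqrt(2)*x^2/8 - x/2


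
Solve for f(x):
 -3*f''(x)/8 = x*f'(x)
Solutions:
 f(x) = C1 + C2*erf(2*sqrt(3)*x/3)


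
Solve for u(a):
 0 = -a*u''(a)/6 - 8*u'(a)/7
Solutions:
 u(a) = C1 + C2/a^(41/7)


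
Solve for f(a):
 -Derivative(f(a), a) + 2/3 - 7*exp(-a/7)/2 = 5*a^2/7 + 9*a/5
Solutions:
 f(a) = C1 - 5*a^3/21 - 9*a^2/10 + 2*a/3 + 49*exp(-a/7)/2


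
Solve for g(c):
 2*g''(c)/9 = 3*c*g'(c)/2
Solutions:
 g(c) = C1 + C2*erfi(3*sqrt(6)*c/4)


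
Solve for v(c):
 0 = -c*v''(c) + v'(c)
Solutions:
 v(c) = C1 + C2*c^2


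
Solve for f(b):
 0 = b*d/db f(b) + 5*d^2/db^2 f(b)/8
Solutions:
 f(b) = C1 + C2*erf(2*sqrt(5)*b/5)


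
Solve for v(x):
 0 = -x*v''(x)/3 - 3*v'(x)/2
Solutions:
 v(x) = C1 + C2/x^(7/2)


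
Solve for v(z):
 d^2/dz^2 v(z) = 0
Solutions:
 v(z) = C1 + C2*z


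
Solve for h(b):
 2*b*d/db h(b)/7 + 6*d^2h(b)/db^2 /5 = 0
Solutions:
 h(b) = C1 + C2*erf(sqrt(210)*b/42)


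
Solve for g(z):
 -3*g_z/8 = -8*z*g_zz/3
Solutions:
 g(z) = C1 + C2*z^(73/64)


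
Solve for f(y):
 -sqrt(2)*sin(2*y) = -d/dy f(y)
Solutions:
 f(y) = C1 - sqrt(2)*cos(2*y)/2


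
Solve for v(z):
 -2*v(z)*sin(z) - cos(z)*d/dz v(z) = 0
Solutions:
 v(z) = C1*cos(z)^2


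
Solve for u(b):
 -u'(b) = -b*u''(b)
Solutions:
 u(b) = C1 + C2*b^2


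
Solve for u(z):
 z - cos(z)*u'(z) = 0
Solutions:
 u(z) = C1 + Integral(z/cos(z), z)


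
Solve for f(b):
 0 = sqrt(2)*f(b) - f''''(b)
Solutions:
 f(b) = C1*exp(-2^(1/8)*b) + C2*exp(2^(1/8)*b) + C3*sin(2^(1/8)*b) + C4*cos(2^(1/8)*b)


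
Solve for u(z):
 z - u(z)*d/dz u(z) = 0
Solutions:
 u(z) = -sqrt(C1 + z^2)
 u(z) = sqrt(C1 + z^2)


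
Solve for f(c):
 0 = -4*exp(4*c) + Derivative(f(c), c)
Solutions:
 f(c) = C1 + exp(4*c)


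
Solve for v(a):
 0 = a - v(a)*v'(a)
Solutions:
 v(a) = -sqrt(C1 + a^2)
 v(a) = sqrt(C1 + a^2)


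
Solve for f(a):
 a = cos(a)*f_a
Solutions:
 f(a) = C1 + Integral(a/cos(a), a)


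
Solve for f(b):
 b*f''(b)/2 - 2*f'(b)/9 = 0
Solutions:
 f(b) = C1 + C2*b^(13/9)


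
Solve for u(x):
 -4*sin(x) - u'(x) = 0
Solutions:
 u(x) = C1 + 4*cos(x)


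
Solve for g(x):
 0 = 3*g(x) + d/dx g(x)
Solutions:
 g(x) = C1*exp(-3*x)


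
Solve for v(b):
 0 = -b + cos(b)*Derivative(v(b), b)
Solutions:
 v(b) = C1 + Integral(b/cos(b), b)


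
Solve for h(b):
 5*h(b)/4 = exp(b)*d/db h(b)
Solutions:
 h(b) = C1*exp(-5*exp(-b)/4)


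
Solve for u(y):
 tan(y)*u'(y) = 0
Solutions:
 u(y) = C1


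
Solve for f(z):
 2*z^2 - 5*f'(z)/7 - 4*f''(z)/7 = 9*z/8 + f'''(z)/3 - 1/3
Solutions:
 f(z) = C1 + 14*z^3/15 - 1211*z^2/400 + 2023*z/750 + (C2*sin(sqrt(69)*z/7) + C3*cos(sqrt(69)*z/7))*exp(-6*z/7)


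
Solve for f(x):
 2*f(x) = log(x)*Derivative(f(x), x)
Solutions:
 f(x) = C1*exp(2*li(x))


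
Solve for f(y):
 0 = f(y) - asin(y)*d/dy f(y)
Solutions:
 f(y) = C1*exp(Integral(1/asin(y), y))


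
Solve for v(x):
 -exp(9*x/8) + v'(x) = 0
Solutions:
 v(x) = C1 + 8*exp(9*x/8)/9


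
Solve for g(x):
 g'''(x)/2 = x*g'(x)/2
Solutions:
 g(x) = C1 + Integral(C2*airyai(x) + C3*airybi(x), x)


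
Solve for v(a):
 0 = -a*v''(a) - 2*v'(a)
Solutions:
 v(a) = C1 + C2/a


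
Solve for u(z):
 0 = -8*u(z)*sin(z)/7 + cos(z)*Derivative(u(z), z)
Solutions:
 u(z) = C1/cos(z)^(8/7)


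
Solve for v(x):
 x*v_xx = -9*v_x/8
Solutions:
 v(x) = C1 + C2/x^(1/8)


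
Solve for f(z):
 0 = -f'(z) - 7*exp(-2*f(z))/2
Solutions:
 f(z) = log(-sqrt(C1 - 7*z))
 f(z) = log(C1 - 7*z)/2


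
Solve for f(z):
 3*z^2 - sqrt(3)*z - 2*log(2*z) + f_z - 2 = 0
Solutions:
 f(z) = C1 - z^3 + sqrt(3)*z^2/2 + 2*z*log(z) + z*log(4)


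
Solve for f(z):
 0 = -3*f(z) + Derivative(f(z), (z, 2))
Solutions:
 f(z) = C1*exp(-sqrt(3)*z) + C2*exp(sqrt(3)*z)


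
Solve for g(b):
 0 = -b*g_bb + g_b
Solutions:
 g(b) = C1 + C2*b^2


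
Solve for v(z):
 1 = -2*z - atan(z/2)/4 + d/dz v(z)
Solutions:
 v(z) = C1 + z^2 + z*atan(z/2)/4 + z - log(z^2 + 4)/4


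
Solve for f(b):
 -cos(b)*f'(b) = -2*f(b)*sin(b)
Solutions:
 f(b) = C1/cos(b)^2


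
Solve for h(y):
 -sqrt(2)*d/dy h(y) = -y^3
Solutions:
 h(y) = C1 + sqrt(2)*y^4/8


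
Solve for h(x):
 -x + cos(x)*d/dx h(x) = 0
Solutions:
 h(x) = C1 + Integral(x/cos(x), x)


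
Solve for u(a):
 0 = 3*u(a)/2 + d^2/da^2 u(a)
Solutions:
 u(a) = C1*sin(sqrt(6)*a/2) + C2*cos(sqrt(6)*a/2)


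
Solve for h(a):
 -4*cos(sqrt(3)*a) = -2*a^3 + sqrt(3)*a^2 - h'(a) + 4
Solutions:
 h(a) = C1 - a^4/2 + sqrt(3)*a^3/3 + 4*a + 4*sqrt(3)*sin(sqrt(3)*a)/3


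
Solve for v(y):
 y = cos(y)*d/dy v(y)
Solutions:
 v(y) = C1 + Integral(y/cos(y), y)


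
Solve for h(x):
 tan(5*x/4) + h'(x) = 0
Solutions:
 h(x) = C1 + 4*log(cos(5*x/4))/5


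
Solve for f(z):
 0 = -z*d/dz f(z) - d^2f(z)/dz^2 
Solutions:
 f(z) = C1 + C2*erf(sqrt(2)*z/2)


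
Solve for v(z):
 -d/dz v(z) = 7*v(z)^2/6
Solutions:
 v(z) = 6/(C1 + 7*z)


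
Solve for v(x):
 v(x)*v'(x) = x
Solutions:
 v(x) = -sqrt(C1 + x^2)
 v(x) = sqrt(C1 + x^2)


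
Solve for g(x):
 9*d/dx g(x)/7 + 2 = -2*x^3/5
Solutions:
 g(x) = C1 - 7*x^4/90 - 14*x/9


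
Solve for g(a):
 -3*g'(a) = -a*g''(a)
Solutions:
 g(a) = C1 + C2*a^4


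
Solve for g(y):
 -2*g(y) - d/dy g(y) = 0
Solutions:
 g(y) = C1*exp(-2*y)


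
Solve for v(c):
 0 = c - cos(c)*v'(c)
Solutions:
 v(c) = C1 + Integral(c/cos(c), c)


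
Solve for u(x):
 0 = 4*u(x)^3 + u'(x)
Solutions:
 u(x) = -sqrt(2)*sqrt(-1/(C1 - 4*x))/2
 u(x) = sqrt(2)*sqrt(-1/(C1 - 4*x))/2


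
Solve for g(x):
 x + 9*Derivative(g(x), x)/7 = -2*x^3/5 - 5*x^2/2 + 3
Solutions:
 g(x) = C1 - 7*x^4/90 - 35*x^3/54 - 7*x^2/18 + 7*x/3


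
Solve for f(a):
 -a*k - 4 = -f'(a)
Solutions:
 f(a) = C1 + a^2*k/2 + 4*a


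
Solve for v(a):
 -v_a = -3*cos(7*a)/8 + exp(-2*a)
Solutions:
 v(a) = C1 + 3*sin(7*a)/56 + exp(-2*a)/2


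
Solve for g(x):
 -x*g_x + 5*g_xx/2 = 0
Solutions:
 g(x) = C1 + C2*erfi(sqrt(5)*x/5)


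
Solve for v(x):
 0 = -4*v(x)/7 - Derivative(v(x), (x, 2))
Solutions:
 v(x) = C1*sin(2*sqrt(7)*x/7) + C2*cos(2*sqrt(7)*x/7)


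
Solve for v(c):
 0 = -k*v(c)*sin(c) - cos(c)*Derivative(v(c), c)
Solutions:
 v(c) = C1*exp(k*log(cos(c)))


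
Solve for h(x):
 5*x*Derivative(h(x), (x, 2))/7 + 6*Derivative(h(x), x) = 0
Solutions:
 h(x) = C1 + C2/x^(37/5)


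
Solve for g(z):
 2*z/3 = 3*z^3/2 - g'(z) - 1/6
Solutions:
 g(z) = C1 + 3*z^4/8 - z^2/3 - z/6


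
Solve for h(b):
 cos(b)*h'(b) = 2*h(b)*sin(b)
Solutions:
 h(b) = C1/cos(b)^2


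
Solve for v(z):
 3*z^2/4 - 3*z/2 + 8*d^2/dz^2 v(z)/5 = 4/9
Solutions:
 v(z) = C1 + C2*z - 5*z^4/128 + 5*z^3/32 + 5*z^2/36


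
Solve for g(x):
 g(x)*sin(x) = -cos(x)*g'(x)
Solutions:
 g(x) = C1*cos(x)


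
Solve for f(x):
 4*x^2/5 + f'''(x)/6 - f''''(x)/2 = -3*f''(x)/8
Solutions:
 f(x) = C1 + C2*x + C3*exp(x*(1 - 2*sqrt(7))/6) + C4*exp(x*(1 + 2*sqrt(7))/6) - 8*x^4/45 + 128*x^3/405 - 3968*x^2/1215


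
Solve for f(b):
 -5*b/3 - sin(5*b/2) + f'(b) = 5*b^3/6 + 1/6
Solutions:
 f(b) = C1 + 5*b^4/24 + 5*b^2/6 + b/6 - 2*cos(5*b/2)/5


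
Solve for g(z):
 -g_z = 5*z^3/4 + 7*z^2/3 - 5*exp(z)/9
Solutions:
 g(z) = C1 - 5*z^4/16 - 7*z^3/9 + 5*exp(z)/9


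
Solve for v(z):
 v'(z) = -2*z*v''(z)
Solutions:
 v(z) = C1 + C2*sqrt(z)


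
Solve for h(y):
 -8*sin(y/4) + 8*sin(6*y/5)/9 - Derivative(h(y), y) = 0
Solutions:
 h(y) = C1 + 32*cos(y/4) - 20*cos(6*y/5)/27


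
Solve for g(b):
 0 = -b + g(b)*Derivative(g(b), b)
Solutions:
 g(b) = -sqrt(C1 + b^2)
 g(b) = sqrt(C1 + b^2)


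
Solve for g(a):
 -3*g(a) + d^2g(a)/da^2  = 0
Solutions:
 g(a) = C1*exp(-sqrt(3)*a) + C2*exp(sqrt(3)*a)


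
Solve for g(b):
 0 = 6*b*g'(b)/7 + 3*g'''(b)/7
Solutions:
 g(b) = C1 + Integral(C2*airyai(-2^(1/3)*b) + C3*airybi(-2^(1/3)*b), b)


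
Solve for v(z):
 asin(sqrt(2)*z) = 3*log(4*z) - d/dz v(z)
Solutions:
 v(z) = C1 + 3*z*log(z) - z*asin(sqrt(2)*z) - 3*z + 6*z*log(2) - sqrt(2)*sqrt(1 - 2*z^2)/2


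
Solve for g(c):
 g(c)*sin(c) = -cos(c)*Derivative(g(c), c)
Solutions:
 g(c) = C1*cos(c)


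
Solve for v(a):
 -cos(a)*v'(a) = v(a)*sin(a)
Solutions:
 v(a) = C1*cos(a)


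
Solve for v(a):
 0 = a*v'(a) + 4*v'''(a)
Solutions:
 v(a) = C1 + Integral(C2*airyai(-2^(1/3)*a/2) + C3*airybi(-2^(1/3)*a/2), a)


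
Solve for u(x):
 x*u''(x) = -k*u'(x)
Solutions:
 u(x) = C1 + x^(1 - re(k))*(C2*sin(log(x)*Abs(im(k))) + C3*cos(log(x)*im(k)))


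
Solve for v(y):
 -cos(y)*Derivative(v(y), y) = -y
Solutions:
 v(y) = C1 + Integral(y/cos(y), y)


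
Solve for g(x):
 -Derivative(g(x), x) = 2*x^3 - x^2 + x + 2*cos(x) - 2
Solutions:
 g(x) = C1 - x^4/2 + x^3/3 - x^2/2 + 2*x - 2*sin(x)


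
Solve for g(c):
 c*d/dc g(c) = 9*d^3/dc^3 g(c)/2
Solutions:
 g(c) = C1 + Integral(C2*airyai(6^(1/3)*c/3) + C3*airybi(6^(1/3)*c/3), c)


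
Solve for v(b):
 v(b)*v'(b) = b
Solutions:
 v(b) = -sqrt(C1 + b^2)
 v(b) = sqrt(C1 + b^2)


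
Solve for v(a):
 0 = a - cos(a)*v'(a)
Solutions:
 v(a) = C1 + Integral(a/cos(a), a)


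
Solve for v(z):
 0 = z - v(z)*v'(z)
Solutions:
 v(z) = -sqrt(C1 + z^2)
 v(z) = sqrt(C1 + z^2)


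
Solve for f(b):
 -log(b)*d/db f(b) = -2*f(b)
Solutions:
 f(b) = C1*exp(2*li(b))


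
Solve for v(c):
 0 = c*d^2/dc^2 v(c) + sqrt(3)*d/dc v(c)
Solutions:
 v(c) = C1 + C2*c^(1 - sqrt(3))


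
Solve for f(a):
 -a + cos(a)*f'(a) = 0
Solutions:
 f(a) = C1 + Integral(a/cos(a), a)


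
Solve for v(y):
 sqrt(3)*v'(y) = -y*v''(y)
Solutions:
 v(y) = C1 + C2*y^(1 - sqrt(3))


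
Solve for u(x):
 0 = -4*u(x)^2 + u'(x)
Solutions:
 u(x) = -1/(C1 + 4*x)


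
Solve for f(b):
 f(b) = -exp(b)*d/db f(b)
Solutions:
 f(b) = C1*exp(exp(-b))


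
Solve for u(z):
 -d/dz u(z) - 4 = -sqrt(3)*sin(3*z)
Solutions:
 u(z) = C1 - 4*z - sqrt(3)*cos(3*z)/3


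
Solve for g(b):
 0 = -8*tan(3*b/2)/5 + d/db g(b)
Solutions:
 g(b) = C1 - 16*log(cos(3*b/2))/15


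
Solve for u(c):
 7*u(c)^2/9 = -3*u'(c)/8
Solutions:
 u(c) = 27/(C1 + 56*c)


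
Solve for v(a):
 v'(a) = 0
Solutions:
 v(a) = C1


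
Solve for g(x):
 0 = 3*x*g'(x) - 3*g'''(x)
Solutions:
 g(x) = C1 + Integral(C2*airyai(x) + C3*airybi(x), x)


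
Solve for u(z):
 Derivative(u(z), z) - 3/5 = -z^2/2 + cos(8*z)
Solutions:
 u(z) = C1 - z^3/6 + 3*z/5 + sin(8*z)/8


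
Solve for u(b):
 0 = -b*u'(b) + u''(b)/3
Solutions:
 u(b) = C1 + C2*erfi(sqrt(6)*b/2)


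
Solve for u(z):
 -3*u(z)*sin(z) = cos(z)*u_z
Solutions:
 u(z) = C1*cos(z)^3


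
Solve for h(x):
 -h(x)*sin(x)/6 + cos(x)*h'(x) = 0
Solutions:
 h(x) = C1/cos(x)^(1/6)


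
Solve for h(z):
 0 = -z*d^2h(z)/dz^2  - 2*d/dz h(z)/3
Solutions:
 h(z) = C1 + C2*z^(1/3)


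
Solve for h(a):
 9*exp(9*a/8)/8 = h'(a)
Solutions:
 h(a) = C1 + exp(9*a/8)


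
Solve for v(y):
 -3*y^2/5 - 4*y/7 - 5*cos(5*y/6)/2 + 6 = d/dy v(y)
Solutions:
 v(y) = C1 - y^3/5 - 2*y^2/7 + 6*y - 3*sin(5*y/6)


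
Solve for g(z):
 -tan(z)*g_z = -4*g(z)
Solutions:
 g(z) = C1*sin(z)^4


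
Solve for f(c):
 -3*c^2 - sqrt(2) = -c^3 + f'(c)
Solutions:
 f(c) = C1 + c^4/4 - c^3 - sqrt(2)*c


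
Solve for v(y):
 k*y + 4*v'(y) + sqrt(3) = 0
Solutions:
 v(y) = C1 - k*y^2/8 - sqrt(3)*y/4


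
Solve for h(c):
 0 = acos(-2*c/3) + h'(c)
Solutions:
 h(c) = C1 - c*acos(-2*c/3) - sqrt(9 - 4*c^2)/2


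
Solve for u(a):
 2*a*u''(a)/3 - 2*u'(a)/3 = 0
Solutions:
 u(a) = C1 + C2*a^2


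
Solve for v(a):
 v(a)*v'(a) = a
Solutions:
 v(a) = -sqrt(C1 + a^2)
 v(a) = sqrt(C1 + a^2)


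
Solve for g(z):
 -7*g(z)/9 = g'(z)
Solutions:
 g(z) = C1*exp(-7*z/9)


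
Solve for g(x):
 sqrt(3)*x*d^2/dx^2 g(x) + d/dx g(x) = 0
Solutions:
 g(x) = C1 + C2*x^(1 - sqrt(3)/3)


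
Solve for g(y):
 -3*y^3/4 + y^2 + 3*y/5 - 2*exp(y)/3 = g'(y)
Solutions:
 g(y) = C1 - 3*y^4/16 + y^3/3 + 3*y^2/10 - 2*exp(y)/3


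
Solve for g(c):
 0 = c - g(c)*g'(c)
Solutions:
 g(c) = -sqrt(C1 + c^2)
 g(c) = sqrt(C1 + c^2)


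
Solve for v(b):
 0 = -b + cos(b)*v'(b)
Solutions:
 v(b) = C1 + Integral(b/cos(b), b)


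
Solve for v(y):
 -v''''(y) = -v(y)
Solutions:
 v(y) = C1*exp(-y) + C2*exp(y) + C3*sin(y) + C4*cos(y)


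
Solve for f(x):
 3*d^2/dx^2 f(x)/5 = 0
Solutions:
 f(x) = C1 + C2*x


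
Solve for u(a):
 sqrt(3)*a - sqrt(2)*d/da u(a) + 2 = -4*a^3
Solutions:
 u(a) = C1 + sqrt(2)*a^4/2 + sqrt(6)*a^2/4 + sqrt(2)*a


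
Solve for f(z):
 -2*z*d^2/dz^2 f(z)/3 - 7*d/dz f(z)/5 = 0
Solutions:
 f(z) = C1 + C2/z^(11/10)


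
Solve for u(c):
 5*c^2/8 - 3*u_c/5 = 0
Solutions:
 u(c) = C1 + 25*c^3/72


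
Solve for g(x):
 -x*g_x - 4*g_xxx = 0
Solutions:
 g(x) = C1 + Integral(C2*airyai(-2^(1/3)*x/2) + C3*airybi(-2^(1/3)*x/2), x)


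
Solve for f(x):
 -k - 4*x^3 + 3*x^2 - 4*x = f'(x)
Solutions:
 f(x) = C1 - k*x - x^4 + x^3 - 2*x^2


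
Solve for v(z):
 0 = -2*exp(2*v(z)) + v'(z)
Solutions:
 v(z) = log(-sqrt(-1/(C1 + 2*z))) - log(2)/2
 v(z) = log(-1/(C1 + 2*z))/2 - log(2)/2


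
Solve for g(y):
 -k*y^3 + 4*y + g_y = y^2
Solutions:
 g(y) = C1 + k*y^4/4 + y^3/3 - 2*y^2


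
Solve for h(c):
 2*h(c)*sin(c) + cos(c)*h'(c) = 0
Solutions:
 h(c) = C1*cos(c)^2


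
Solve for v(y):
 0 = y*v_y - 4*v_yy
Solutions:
 v(y) = C1 + C2*erfi(sqrt(2)*y/4)


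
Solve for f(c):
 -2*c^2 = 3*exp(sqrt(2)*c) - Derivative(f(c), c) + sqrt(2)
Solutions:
 f(c) = C1 + 2*c^3/3 + sqrt(2)*c + 3*sqrt(2)*exp(sqrt(2)*c)/2


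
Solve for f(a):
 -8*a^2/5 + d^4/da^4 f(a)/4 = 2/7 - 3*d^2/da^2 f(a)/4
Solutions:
 f(a) = C1 + C2*a + C3*sin(sqrt(3)*a) + C4*cos(sqrt(3)*a) + 8*a^4/45 - 164*a^2/315


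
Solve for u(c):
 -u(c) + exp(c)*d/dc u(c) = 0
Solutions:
 u(c) = C1*exp(-exp(-c))


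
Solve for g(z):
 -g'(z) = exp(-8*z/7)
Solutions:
 g(z) = C1 + 7*exp(-8*z/7)/8


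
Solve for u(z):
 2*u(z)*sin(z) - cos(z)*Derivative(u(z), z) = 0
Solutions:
 u(z) = C1/cos(z)^2


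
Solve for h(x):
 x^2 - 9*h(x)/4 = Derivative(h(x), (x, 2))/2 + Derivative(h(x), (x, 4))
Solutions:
 h(x) = 4*x^2/9 + (C1*sin(sqrt(6)*x*cos(atan(sqrt(35))/2)/2) + C2*cos(sqrt(6)*x*cos(atan(sqrt(35))/2)/2))*exp(-sqrt(6)*x*sin(atan(sqrt(35))/2)/2) + (C3*sin(sqrt(6)*x*cos(atan(sqrt(35))/2)/2) + C4*cos(sqrt(6)*x*cos(atan(sqrt(35))/2)/2))*exp(sqrt(6)*x*sin(atan(sqrt(35))/2)/2) - 16/81


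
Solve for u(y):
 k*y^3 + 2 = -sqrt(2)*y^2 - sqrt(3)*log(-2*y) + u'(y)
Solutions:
 u(y) = C1 + k*y^4/4 + sqrt(2)*y^3/3 + sqrt(3)*y*log(-y) + y*(-sqrt(3) + sqrt(3)*log(2) + 2)


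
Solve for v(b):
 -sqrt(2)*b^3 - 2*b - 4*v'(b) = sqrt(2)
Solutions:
 v(b) = C1 - sqrt(2)*b^4/16 - b^2/4 - sqrt(2)*b/4


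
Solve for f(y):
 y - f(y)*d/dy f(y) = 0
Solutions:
 f(y) = -sqrt(C1 + y^2)
 f(y) = sqrt(C1 + y^2)


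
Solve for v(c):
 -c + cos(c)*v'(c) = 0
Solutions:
 v(c) = C1 + Integral(c/cos(c), c)


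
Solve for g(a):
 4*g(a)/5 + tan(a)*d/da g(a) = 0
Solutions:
 g(a) = C1/sin(a)^(4/5)


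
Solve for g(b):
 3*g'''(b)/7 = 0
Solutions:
 g(b) = C1 + C2*b + C3*b^2


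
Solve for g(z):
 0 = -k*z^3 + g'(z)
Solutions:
 g(z) = C1 + k*z^4/4


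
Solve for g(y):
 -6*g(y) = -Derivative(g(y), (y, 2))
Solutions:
 g(y) = C1*exp(-sqrt(6)*y) + C2*exp(sqrt(6)*y)


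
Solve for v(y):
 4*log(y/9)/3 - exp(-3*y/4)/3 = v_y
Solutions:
 v(y) = C1 + 4*y*log(y)/3 + 4*y*(-2*log(3) - 1)/3 + 4*exp(-3*y/4)/9


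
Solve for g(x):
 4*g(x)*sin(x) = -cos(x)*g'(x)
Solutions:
 g(x) = C1*cos(x)^4


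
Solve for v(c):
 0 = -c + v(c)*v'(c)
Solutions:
 v(c) = -sqrt(C1 + c^2)
 v(c) = sqrt(C1 + c^2)


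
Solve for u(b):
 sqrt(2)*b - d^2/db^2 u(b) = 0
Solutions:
 u(b) = C1 + C2*b + sqrt(2)*b^3/6


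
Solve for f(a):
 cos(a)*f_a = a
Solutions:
 f(a) = C1 + Integral(a/cos(a), a)


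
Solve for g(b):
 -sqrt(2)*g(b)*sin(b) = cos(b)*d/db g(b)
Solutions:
 g(b) = C1*cos(b)^(sqrt(2))


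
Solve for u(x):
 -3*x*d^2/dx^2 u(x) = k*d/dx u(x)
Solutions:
 u(x) = C1 + x^(1 - re(k)/3)*(C2*sin(log(x)*Abs(im(k))/3) + C3*cos(log(x)*im(k)/3))


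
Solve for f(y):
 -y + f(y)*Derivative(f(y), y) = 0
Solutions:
 f(y) = -sqrt(C1 + y^2)
 f(y) = sqrt(C1 + y^2)


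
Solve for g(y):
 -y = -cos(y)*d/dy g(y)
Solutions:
 g(y) = C1 + Integral(y/cos(y), y)


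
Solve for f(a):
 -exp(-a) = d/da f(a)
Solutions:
 f(a) = C1 + exp(-a)


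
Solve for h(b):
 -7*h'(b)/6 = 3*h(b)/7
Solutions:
 h(b) = C1*exp(-18*b/49)


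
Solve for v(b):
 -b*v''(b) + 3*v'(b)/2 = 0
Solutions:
 v(b) = C1 + C2*b^(5/2)


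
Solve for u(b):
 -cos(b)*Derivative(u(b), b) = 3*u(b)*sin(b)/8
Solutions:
 u(b) = C1*cos(b)^(3/8)


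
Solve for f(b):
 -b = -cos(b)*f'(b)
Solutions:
 f(b) = C1 + Integral(b/cos(b), b)


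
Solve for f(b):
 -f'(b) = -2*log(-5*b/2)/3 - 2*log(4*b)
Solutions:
 f(b) = C1 + 8*b*log(b)/3 + 2*b*(-4 + log(5) + 5*log(2) + I*pi)/3


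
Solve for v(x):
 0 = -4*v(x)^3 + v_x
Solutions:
 v(x) = -sqrt(2)*sqrt(-1/(C1 + 4*x))/2
 v(x) = sqrt(2)*sqrt(-1/(C1 + 4*x))/2


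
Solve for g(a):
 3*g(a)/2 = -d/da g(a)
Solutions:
 g(a) = C1*exp(-3*a/2)


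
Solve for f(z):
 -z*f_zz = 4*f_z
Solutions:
 f(z) = C1 + C2/z^3


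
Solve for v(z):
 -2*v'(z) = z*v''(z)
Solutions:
 v(z) = C1 + C2/z


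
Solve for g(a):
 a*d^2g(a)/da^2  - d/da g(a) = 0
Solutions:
 g(a) = C1 + C2*a^2


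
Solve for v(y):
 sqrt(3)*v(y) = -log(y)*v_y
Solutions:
 v(y) = C1*exp(-sqrt(3)*li(y))


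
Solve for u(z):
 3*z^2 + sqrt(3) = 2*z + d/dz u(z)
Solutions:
 u(z) = C1 + z^3 - z^2 + sqrt(3)*z


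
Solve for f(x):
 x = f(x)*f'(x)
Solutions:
 f(x) = -sqrt(C1 + x^2)
 f(x) = sqrt(C1 + x^2)


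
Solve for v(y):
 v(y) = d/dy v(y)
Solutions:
 v(y) = C1*exp(y)


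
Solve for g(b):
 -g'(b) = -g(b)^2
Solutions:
 g(b) = -1/(C1 + b)


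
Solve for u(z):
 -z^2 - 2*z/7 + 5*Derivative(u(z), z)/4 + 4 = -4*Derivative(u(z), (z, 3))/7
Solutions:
 u(z) = C1 + C2*sin(sqrt(35)*z/4) + C3*cos(sqrt(35)*z/4) + 4*z^3/15 + 4*z^2/35 - 688*z/175


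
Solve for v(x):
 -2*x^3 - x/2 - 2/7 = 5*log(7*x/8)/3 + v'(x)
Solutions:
 v(x) = C1 - x^4/2 - x^2/4 - 5*x*log(x)/3 - 5*x*log(7)/3 + 29*x/21 + 5*x*log(2)


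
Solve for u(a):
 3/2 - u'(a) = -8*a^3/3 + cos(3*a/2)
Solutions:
 u(a) = C1 + 2*a^4/3 + 3*a/2 - 2*sin(3*a/2)/3


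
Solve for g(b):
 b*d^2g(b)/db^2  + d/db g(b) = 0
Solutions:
 g(b) = C1 + C2*log(b)


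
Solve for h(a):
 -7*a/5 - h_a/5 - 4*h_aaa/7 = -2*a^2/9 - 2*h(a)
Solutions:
 h(a) = C1*exp(105^(1/3)*a*(-(450 + sqrt(202605))^(1/3) + 105^(1/3)/(450 + sqrt(202605))^(1/3))/60)*sin(3^(1/6)*35^(1/3)*a*(3*35^(1/3)/(450 + sqrt(202605))^(1/3) + 3^(2/3)*(450 + sqrt(202605))^(1/3))/60) + C2*exp(105^(1/3)*a*(-(450 + sqrt(202605))^(1/3) + 105^(1/3)/(450 + sqrt(202605))^(1/3))/60)*cos(3^(1/6)*35^(1/3)*a*(3*35^(1/3)/(450 + sqrt(202605))^(1/3) + 3^(2/3)*(450 + sqrt(202605))^(1/3))/60) + C3*exp(-105^(1/3)*a*(-(450 + sqrt(202605))^(1/3) + 105^(1/3)/(450 + sqrt(202605))^(1/3))/30) - a^2/9 + 61*a/90 + 61/900


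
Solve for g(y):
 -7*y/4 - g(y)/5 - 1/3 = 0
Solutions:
 g(y) = -35*y/4 - 5/3


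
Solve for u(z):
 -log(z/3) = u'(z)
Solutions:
 u(z) = C1 - z*log(z) + z + z*log(3)


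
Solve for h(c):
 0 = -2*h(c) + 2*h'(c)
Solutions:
 h(c) = C1*exp(c)


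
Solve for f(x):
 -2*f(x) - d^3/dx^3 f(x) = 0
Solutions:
 f(x) = C3*exp(-2^(1/3)*x) + (C1*sin(2^(1/3)*sqrt(3)*x/2) + C2*cos(2^(1/3)*sqrt(3)*x/2))*exp(2^(1/3)*x/2)


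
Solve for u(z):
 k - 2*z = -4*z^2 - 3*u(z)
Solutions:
 u(z) = -k/3 - 4*z^2/3 + 2*z/3


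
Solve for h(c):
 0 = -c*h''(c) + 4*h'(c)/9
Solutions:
 h(c) = C1 + C2*c^(13/9)


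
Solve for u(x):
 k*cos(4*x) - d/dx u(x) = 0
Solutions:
 u(x) = C1 + k*sin(4*x)/4


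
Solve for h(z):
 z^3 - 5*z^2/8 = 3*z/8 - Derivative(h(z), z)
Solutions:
 h(z) = C1 - z^4/4 + 5*z^3/24 + 3*z^2/16


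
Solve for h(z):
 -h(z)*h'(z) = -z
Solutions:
 h(z) = -sqrt(C1 + z^2)
 h(z) = sqrt(C1 + z^2)


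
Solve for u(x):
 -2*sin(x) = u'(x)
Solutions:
 u(x) = C1 + 2*cos(x)


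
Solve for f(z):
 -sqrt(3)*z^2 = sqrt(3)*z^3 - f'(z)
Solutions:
 f(z) = C1 + sqrt(3)*z^4/4 + sqrt(3)*z^3/3


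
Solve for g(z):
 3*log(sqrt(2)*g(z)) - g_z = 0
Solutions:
 -2*Integral(1/(2*log(_y) + log(2)), (_y, g(z)))/3 = C1 - z


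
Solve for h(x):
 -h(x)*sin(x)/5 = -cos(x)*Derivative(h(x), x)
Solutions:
 h(x) = C1/cos(x)^(1/5)


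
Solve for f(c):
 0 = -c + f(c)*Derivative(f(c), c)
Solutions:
 f(c) = -sqrt(C1 + c^2)
 f(c) = sqrt(C1 + c^2)


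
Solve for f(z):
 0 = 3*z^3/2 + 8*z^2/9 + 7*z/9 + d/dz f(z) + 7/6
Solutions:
 f(z) = C1 - 3*z^4/8 - 8*z^3/27 - 7*z^2/18 - 7*z/6


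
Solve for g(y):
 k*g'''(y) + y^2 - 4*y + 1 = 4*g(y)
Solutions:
 g(y) = C1*exp(2^(2/3)*y*(1/k)^(1/3)) + C2*exp(2^(2/3)*y*(-1 + sqrt(3)*I)*(1/k)^(1/3)/2) + C3*exp(-2^(2/3)*y*(1 + sqrt(3)*I)*(1/k)^(1/3)/2) + y^2/4 - y + 1/4


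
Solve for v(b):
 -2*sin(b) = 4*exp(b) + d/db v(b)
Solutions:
 v(b) = C1 - 4*exp(b) + 2*cos(b)


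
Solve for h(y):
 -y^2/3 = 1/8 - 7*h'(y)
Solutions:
 h(y) = C1 + y^3/63 + y/56


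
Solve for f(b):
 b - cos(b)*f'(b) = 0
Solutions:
 f(b) = C1 + Integral(b/cos(b), b)


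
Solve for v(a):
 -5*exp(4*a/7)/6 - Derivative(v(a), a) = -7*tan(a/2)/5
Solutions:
 v(a) = C1 - 35*exp(4*a/7)/24 - 14*log(cos(a/2))/5
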